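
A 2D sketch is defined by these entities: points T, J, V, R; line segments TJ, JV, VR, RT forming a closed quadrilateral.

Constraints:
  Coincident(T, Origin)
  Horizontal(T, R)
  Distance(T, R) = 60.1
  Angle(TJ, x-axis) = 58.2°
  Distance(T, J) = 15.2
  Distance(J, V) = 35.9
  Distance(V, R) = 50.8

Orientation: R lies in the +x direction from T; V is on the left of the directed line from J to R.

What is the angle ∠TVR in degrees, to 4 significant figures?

72.34°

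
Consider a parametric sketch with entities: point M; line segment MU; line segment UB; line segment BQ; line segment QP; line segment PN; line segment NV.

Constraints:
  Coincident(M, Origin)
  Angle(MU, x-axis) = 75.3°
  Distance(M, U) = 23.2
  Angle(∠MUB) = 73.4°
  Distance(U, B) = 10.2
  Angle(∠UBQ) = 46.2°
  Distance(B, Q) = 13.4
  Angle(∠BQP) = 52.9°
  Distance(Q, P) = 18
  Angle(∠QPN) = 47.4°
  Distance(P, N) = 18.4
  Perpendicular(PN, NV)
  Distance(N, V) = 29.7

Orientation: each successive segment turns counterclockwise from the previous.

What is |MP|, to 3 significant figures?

31.5

M is at the origin; MU runs at 75.3° with length 23.2, so U = (5.89, 22.4). ∠MUB = 73.4° gives UB at -178° from the x-axis; with |UB| = 10.2, B = (-4.31, 22.1). ∠UBQ = 46.2° gives BQ at -44.3° from the x-axis; with |BQ| = 13.4, Q = (5.28, 12.7). ∠BQP = 52.9° gives QP at 82.8° from the x-axis; with |QP| = 18.0, P = (7.54, 30.6). Then |MP| = |P − M| = 31.5.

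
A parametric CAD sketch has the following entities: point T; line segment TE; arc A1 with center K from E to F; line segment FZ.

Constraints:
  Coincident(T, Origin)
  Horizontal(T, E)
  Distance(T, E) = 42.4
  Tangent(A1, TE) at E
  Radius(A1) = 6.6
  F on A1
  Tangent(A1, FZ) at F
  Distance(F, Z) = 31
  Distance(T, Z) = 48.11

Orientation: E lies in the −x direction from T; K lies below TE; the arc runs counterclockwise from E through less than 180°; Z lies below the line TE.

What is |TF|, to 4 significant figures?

49.04

Checks: |KF| = 6.600 ✓; ∠(KF, FZ) = 90.00° ✓; |FZ| = 31.00 ✓; |TZ| = 48.11 ✓.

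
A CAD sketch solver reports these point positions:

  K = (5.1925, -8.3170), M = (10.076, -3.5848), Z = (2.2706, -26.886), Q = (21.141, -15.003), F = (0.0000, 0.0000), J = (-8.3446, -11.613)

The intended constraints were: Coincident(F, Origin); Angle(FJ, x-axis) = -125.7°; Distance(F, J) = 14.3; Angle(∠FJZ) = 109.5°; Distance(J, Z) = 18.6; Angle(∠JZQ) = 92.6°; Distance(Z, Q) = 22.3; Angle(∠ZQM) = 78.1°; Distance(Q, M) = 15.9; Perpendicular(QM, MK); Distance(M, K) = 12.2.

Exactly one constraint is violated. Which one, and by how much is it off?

Distance(M, K) = 12.2 — off by 5.40.

F = (0.00, 0.00) ✓; FJ at -125.7° ✓; |FJ| = 14.30 ✓; ∠FJZ = 109.5° ✓; |JZ| = 18.60 ✓; ∠JZQ = 92.60° ✓; |ZQ| = 22.30 ✓; ∠ZQM = 78.10° ✓; |QM| = 15.90 ✓; ∠(QM, MK) = 90.00° ✓; |MK| = 6.800 ✗.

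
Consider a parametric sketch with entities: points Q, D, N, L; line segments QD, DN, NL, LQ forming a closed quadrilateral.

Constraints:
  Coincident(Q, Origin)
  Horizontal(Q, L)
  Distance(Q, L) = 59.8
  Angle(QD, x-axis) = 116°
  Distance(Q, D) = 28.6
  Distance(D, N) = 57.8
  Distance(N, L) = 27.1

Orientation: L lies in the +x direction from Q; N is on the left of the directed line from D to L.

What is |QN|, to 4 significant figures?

50.63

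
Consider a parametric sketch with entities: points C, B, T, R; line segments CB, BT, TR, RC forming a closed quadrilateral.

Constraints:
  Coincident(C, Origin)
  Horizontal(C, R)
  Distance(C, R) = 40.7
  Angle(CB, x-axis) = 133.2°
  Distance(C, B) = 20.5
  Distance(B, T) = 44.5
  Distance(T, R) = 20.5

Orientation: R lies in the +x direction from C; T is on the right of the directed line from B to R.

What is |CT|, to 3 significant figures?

24.9

Checks: |BT| = 44.50 ✓; |TR| = 20.50 ✓.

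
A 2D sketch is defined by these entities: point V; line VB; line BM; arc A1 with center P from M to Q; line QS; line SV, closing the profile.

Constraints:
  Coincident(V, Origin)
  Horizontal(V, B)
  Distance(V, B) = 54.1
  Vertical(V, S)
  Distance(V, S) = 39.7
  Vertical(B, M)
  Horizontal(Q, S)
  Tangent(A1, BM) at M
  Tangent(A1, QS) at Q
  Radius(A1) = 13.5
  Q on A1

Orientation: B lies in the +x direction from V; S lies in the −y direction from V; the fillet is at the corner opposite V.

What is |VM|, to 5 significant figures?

60.110

V is at the origin; VB is horizontal with |VB| = 54.1 and B on the +x side, so B = (54.100, 0.0000). VS is vertical with |VS| = 39.7 and S on the −y side, so S = (0.0000, -39.700). The virtual corner opposite V is at (54.100, -39.700). A1 meets BM tangentially, so PM is at right angles to BM and A1 meets QS tangentially, so PQ is at right angles to QS, with radius 13.5, so the center P sits 13.5 in from both sides at P = (40.600, -26.200). That places the tangent points at M = (54.100, -26.200) on BM and Q = (40.600, -39.700) on QS. Then |VM| = |M − V| = 60.110.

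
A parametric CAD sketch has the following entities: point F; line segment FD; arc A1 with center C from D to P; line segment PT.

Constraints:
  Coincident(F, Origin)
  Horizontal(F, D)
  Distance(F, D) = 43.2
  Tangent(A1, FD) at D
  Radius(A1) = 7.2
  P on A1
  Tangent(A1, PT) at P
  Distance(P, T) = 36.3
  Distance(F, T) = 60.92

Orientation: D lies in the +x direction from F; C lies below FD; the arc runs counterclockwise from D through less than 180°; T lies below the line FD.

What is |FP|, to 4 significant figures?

37.05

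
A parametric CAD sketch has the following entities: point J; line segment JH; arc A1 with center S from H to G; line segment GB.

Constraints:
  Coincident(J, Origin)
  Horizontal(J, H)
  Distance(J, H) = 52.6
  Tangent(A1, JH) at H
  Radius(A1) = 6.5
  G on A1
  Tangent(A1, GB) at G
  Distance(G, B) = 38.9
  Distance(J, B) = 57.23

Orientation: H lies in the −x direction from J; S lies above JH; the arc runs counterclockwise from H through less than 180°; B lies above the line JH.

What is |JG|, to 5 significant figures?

46.536

Checks: |SG| = 6.500 ✓; ∠(SG, GB) = 90.00° ✓; |GB| = 38.90 ✓; |JB| = 57.23 ✓.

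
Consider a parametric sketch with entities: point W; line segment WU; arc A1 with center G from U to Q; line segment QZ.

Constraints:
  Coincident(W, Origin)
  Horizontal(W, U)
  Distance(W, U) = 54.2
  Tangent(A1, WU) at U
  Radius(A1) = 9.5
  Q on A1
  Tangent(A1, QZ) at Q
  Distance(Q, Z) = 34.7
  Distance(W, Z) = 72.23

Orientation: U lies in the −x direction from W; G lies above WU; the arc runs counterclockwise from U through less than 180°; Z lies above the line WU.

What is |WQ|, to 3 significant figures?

46.9

W is at the origin; W and U share the same y with |WU| = 54.2 and U on the −x side, so U = (-54.2, 0.00). The tangent condition forces GU to be normal to WU, so G = U + (0, 9.5) = (-54.2, 9.50). Since GQ ⟂ QZ (tangency), |GZ| = √(9.5² + 34.7²) = 36.0 regardless of where Q sits on A1. So Z lies on both circle(W, 72.23) and circle(G, 36.0); the above-WU intersection is Z = (-56.2, 45.4). Q is the foot of the tangent from Z: Q = (-45.2, 12.5).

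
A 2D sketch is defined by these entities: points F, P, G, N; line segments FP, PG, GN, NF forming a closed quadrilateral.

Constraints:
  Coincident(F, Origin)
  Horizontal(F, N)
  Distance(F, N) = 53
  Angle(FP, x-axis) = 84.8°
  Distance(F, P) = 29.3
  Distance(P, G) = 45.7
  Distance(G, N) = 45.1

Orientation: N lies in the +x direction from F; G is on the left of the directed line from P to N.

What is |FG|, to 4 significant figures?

63.80

F is at the origin; F and N share the same y with |FN| = 53.0 and N in +x, so N = (53.0, 0). FP runs at 84.8° with |FP| = 29.3, so P = (2.656, 29.18). G is determined by |PG| = 45.7 and |GN| = 45.1 together: it lies at the intersection of circle(P, 45.7) and circle(N, 45.1). With |PN| = 58.19, the foot of the radical line on PN is 29.56 from P and the perpendicular offset is √(45.7² − 29.56²) = 34.85. Taking the left-of-PN solution: G = (45.71, 44.51).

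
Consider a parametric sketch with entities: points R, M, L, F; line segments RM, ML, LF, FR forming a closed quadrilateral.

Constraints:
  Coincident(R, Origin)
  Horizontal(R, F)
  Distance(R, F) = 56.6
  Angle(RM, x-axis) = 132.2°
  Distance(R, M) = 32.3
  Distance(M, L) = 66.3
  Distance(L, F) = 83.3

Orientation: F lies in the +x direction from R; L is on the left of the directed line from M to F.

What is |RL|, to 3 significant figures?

77.8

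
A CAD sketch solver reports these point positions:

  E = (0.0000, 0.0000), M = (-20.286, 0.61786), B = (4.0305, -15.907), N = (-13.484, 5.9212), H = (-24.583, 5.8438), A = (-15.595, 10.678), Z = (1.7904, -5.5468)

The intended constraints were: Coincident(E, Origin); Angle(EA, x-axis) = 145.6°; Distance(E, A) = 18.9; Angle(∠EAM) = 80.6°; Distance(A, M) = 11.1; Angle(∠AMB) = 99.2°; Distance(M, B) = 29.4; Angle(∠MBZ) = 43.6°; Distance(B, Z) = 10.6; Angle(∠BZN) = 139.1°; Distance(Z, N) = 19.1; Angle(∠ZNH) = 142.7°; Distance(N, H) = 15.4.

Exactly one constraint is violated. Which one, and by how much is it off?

Distance(N, H) = 15.4 — off by 4.30.

E = (0.00, 0.00) ✓; EA at 145.6° ✓; |EA| = 18.90 ✓; ∠EAM = 80.60° ✓; |AM| = 11.10 ✓; ∠AMB = 99.20° ✓; |MB| = 29.40 ✓; ∠MBZ = 43.60° ✓; |BZ| = 10.60 ✓; ∠BZN = 139.1° ✓; |ZN| = 19.10 ✓; ∠ZNH = 142.7° ✓; |NH| = 11.10 ✗.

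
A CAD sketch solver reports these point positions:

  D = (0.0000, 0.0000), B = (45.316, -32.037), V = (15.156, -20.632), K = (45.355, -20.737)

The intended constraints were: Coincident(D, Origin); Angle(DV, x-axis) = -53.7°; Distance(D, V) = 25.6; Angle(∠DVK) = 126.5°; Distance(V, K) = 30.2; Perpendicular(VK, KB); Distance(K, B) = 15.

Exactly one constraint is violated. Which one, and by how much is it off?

Distance(K, B) = 15 — off by 3.70.

D = (0.00, 0.00) ✓; DV at -53.70° ✓; |DV| = 25.60 ✓; ∠DVK = 126.5° ✓; |VK| = 30.20 ✓; ∠(VK, KB) = 90.00° ✓; |KB| = 11.30 ✗.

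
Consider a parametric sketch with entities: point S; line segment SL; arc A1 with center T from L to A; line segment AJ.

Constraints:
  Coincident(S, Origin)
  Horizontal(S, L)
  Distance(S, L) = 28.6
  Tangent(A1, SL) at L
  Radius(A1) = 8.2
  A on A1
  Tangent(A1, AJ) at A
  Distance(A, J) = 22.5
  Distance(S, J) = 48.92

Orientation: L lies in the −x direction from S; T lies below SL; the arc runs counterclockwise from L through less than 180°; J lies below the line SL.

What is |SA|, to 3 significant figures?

37.5

Checks: ∠(TL, LS) = 90.00° ✓; |TL| = 8.200 ✓; |TA| = 8.200 ✓; ∠(TA, AJ) = 90.00° ✓; |AJ| = 22.50 ✓; |SJ| = 48.92 ✓.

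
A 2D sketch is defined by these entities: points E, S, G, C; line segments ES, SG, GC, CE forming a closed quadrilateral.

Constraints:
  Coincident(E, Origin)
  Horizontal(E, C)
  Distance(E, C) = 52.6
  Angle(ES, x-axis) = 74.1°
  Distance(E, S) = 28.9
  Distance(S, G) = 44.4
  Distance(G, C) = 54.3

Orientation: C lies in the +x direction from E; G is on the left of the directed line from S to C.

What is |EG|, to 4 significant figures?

69.38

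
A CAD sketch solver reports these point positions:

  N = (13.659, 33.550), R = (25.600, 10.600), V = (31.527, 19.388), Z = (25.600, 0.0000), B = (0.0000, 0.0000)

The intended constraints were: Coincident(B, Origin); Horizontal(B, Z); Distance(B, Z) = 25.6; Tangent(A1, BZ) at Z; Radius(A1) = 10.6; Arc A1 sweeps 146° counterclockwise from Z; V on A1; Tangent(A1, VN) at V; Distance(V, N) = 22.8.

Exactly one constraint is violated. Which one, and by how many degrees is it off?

Tangent(A1, VN) at V — off by 4.40°.

B = (0.00, 0.00) ✓; B.y = 0.00, Z.y = 0.00 ✓; |BZ| = 25.60 ✓; ∠(RZ, ZB) = 90.00° ✓; |RZ| = 10.60 ✓; bearing(R→V) − bearing(R→Z) = 146.0° ✓; |RV| = 10.60 ✓; ∠(RV, VN) = 94.40° ✗; |VN| = 22.80 ✓.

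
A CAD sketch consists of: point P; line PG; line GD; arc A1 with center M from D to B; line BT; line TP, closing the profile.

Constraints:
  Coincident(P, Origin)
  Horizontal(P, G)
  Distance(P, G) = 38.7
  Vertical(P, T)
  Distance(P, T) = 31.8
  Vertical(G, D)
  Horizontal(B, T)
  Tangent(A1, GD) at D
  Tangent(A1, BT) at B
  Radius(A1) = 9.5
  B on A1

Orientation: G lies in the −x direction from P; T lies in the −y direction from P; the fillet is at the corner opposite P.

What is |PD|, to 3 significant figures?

44.7

The virtual corner opposite P is at (-38.7, -31.8). The tangent condition forces MD to be normal to GD and the tangent condition forces MB to be normal to BT, with radius 9.5, so the center M sits 9.5 in from both sides at M = (-29.2, -22.3). That places the tangent points at D = (-38.7, -22.3) on GD and B = (-29.2, -31.8) on BT. Then |PD| = |D − P| = 44.7.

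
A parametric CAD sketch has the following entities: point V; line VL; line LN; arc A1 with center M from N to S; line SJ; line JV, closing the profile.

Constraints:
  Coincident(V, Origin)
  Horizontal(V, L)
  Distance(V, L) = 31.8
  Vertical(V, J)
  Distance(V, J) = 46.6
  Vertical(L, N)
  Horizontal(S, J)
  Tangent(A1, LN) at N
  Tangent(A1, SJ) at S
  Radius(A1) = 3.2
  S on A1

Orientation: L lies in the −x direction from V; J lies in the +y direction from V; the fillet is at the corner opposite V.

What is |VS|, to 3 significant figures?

54.7

The virtual corner opposite V is at (-31.8, 46.6). A1 meets LN tangentially, so MN is at right angles to LN and since A1 is tangent to SJ there, MS ⟂ SJ, with radius 3.2, so the center M sits 3.2 in from both sides at M = (-28.6, 43.4). That places the tangent points at N = (-31.8, 43.4) on LN and S = (-28.6, 46.6) on SJ. Then |VS| = |S − V| = 54.7.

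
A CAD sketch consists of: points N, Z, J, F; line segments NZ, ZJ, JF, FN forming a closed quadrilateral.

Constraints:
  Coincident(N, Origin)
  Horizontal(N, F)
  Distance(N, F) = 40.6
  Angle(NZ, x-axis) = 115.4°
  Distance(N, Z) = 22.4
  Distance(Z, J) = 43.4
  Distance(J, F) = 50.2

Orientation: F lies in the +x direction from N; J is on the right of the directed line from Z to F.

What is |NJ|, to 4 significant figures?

23.18

Checks: |ZJ| = 43.40 ✓; |JF| = 50.20 ✓.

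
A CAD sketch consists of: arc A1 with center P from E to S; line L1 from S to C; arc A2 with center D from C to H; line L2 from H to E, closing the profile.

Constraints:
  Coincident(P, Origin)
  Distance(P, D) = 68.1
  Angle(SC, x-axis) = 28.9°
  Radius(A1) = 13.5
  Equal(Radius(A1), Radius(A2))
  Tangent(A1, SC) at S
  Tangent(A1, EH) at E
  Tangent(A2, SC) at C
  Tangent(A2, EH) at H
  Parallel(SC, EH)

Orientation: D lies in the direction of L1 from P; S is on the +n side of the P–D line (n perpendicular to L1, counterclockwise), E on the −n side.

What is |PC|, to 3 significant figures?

69.4

Tangency of A1 to both parallel lines with radius 13.5 puts S and E at P ± 13.5·n: S = (-6.52, 11.8), E = (6.52, -11.8). Equal radii place C and H the same way about D: C = D + 13.5·n = (53.1, 44.7), H = D − 13.5·n = (66.1, 21.1). Then |PC| = |C − P| = 69.4.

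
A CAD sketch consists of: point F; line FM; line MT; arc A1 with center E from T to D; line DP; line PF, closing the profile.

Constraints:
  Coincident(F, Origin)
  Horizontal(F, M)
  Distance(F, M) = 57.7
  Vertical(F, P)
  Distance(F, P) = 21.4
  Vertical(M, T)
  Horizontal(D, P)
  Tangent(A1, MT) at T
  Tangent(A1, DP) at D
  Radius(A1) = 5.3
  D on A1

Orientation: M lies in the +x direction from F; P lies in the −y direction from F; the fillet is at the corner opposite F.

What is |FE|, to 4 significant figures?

54.82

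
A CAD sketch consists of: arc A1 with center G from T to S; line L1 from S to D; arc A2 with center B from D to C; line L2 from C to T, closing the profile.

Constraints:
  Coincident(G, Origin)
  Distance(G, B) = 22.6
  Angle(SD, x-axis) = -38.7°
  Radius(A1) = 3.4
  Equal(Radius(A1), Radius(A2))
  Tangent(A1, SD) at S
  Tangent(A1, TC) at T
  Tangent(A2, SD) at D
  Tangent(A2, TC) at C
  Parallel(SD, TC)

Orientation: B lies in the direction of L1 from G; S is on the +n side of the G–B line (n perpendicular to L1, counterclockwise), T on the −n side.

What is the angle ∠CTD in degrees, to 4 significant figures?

16.75°

The slot axis is L1's direction at -38.7°, so u = (cos -38.7°, sin -38.7°) = (0.7804, -0.6252) and n = (−sin -38.7°, cos -38.7°) = (0.6252, 0.7804). G is at the origin and B lies 22.6 along u from G, so B = 22.6·u = (17.64, -14.13). Tangency of A1 to both parallel lines with radius 3.4 puts S and T at G ± 3.4·n: S = (2.126, 2.653), T = (-2.126, -2.653). Equal radii place D and C the same way about B: D = B + 3.4·n = (19.76, -11.48), C = B − 3.4·n = (15.51, -16.78). Then cos ∠CTD = TC·TD / (|TC||TD|), giving 16.75°.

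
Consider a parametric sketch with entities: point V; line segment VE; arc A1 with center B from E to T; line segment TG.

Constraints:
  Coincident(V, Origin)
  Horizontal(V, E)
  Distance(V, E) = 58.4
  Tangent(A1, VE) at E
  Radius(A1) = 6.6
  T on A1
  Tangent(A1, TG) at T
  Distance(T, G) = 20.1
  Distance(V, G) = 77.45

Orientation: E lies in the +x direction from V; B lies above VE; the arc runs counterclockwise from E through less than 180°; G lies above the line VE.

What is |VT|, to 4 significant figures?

64.02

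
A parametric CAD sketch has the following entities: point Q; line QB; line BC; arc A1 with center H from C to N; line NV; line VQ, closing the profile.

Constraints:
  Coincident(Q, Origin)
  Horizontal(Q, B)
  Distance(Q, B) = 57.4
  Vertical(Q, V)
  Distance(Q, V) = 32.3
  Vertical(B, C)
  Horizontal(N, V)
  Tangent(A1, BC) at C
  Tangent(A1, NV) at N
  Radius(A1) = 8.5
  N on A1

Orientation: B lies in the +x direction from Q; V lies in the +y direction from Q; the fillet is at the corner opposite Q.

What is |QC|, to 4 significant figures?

62.14

The virtual corner opposite Q is at (57.40, 32.30). The tangent condition forces HC to be normal to BC and tangency of A1 to NV means the radius HN is perpendicular to NV, with radius 8.5, so the center H sits 8.5 in from both sides at H = (48.90, 23.80). That places the tangent points at C = (57.40, 23.80) on BC and N = (48.90, 32.30) on NV. Then |QC| = |C − Q| = 62.14.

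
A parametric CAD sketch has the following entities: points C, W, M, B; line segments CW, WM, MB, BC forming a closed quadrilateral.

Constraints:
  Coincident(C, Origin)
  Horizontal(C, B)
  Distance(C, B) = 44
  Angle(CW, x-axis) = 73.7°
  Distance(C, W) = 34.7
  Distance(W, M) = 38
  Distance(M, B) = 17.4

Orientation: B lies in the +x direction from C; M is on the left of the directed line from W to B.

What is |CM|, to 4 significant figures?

47.55

C is at the origin; CB is horizontal with |CB| = 44.0 and B in +x, so B = (44.0, 0). CW runs at 73.7° with |CW| = 34.7, so W = (9.739, 33.31). M is determined by |WM| = 38.0 and |MB| = 17.4 together: it lies at the intersection of circle(W, 38.0) and circle(B, 17.4). With |WB| = 47.78, the foot of the radical line on WB is 35.83 from W and the perpendicular offset is √(38.0² − 35.83²) = 12.65. Taking the left-of-WB solution: M = (44.25, 17.40).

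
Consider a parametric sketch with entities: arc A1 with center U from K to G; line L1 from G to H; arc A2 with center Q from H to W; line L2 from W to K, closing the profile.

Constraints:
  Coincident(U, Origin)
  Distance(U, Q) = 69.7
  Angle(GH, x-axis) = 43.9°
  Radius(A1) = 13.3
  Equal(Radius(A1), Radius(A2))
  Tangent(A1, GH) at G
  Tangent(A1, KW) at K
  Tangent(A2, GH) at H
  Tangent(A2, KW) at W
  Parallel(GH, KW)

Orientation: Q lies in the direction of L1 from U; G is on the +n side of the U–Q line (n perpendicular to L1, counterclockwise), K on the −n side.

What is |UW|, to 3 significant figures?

71.0

The slot axis is L1's direction at 43.9°, so u = (cos 43.9°, sin 43.9°) = (0.721, 0.693) and n = (−sin 43.9°, cos 43.9°) = (-0.693, 0.721). U is at the origin and Q lies 69.7 along u from U, so Q = 69.7·u = (50.2, 48.3). Tangency of A1 to both parallel lines with radius 13.3 puts G and K at U ± 13.3·n: G = (-9.22, 9.58), K = (9.22, -9.58). Equal radii place H and W the same way about Q: H = Q + 13.3·n = (41.0, 57.9), W = Q − 13.3·n = (59.4, 38.7). Then |UW| = |W − U| = 71.0.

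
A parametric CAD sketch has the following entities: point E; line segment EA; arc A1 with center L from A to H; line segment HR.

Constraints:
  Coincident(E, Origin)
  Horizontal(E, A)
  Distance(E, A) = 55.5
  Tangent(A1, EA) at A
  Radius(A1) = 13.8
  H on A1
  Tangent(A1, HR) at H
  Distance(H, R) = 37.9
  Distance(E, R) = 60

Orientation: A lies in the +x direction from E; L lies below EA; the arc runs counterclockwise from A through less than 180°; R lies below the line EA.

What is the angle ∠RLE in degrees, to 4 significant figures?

73.66°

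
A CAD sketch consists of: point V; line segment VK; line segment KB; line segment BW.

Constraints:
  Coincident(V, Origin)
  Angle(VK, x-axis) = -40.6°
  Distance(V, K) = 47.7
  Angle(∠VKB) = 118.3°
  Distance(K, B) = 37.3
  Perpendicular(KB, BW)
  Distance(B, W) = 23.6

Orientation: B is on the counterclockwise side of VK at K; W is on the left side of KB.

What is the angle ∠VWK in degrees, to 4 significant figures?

49.39°

∠VKB = 118.3°, so KB runs at -40.6° + (180° − 118.3°) = 21.10° from the x-axis; with |KB| = 37.3, B = K + 37.3·(cos 21.10°, sin 21.10°) = (71.02, -17.61). The perpendicularity gives BW at right angles to KB; with |BW| = 23.6 on the left of KB, W = B + 23.6·(-0.3600, 0.9330) = (62.52, 4.404). Then cos ∠VWK = WV·WK / (|WV||WK|), giving 49.39°.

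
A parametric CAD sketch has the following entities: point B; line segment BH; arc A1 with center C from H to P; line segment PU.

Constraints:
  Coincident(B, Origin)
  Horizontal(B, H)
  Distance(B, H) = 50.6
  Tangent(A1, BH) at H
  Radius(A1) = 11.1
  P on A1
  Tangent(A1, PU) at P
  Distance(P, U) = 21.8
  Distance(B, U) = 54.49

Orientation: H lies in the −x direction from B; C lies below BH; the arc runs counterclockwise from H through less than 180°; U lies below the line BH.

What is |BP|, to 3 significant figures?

61.3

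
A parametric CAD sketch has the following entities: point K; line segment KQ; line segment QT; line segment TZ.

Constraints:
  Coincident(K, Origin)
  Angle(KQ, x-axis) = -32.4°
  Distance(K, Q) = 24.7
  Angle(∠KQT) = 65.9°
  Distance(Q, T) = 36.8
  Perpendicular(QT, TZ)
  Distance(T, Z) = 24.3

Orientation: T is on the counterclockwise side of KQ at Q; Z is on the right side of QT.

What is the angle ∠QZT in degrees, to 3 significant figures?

56.6°

∠KQT = 65.9°, so QT runs at -32.4° + (180° − 65.9°) = 81.7° from the x-axis; with |QT| = 36.8, T = Q + 36.8·(cos 81.7°, sin 81.7°) = (26.2, 23.2). QT ⟂ TZ; with |TZ| = 24.3 on the right of QT, Z = T + 24.3·(0.990, -0.144) = (50.2, 19.7). Then cos ∠QZT = ZQ·ZT / (|ZQ||ZT|), giving 56.6°.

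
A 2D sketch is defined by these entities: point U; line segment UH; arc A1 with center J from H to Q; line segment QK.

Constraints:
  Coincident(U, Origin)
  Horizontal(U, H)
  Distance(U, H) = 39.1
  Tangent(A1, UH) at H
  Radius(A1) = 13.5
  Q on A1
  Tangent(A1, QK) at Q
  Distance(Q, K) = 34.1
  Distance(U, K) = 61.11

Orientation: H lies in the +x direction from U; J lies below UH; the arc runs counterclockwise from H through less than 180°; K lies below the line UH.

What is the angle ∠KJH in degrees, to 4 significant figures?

173.9°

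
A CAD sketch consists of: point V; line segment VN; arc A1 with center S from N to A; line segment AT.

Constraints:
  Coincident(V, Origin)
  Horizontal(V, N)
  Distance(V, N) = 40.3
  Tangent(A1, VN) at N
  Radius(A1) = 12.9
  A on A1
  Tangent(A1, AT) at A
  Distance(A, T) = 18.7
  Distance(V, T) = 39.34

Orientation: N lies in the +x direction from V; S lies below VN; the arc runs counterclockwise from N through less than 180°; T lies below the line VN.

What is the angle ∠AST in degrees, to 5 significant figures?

55.401°

Checks: ∠(SN, NV) = 90.00° ✓; |SN| = 12.90 ✓; |SA| = 12.90 ✓; ∠(SA, AT) = 90.00° ✓; |AT| = 18.70 ✓; |VT| = 39.34 ✓.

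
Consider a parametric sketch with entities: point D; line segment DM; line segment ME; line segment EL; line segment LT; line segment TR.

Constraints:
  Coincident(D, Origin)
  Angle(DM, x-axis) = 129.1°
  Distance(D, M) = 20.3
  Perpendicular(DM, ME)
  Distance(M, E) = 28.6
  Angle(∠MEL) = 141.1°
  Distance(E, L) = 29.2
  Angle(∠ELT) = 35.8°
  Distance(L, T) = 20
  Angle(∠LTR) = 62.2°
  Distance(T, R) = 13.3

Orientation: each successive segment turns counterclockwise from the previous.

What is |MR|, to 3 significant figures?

38.6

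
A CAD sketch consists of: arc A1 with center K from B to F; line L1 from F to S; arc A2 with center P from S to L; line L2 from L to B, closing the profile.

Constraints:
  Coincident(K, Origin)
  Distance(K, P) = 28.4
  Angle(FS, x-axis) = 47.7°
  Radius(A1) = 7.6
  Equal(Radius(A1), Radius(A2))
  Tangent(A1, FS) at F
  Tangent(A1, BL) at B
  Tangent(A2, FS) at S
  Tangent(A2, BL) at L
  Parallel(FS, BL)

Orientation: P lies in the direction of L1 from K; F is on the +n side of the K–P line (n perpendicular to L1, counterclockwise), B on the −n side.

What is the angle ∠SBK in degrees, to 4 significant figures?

61.84°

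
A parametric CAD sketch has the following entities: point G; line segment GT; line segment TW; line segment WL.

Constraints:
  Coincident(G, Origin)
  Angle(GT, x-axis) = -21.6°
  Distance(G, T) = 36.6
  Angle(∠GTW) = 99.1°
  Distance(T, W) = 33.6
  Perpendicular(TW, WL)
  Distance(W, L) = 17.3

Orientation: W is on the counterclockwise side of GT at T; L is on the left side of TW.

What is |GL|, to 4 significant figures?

43.66

G is at the origin; GT runs at -21.6° with length 36.6, so T = 36.6·(cos -21.6°, sin -21.6°) = (34.03, -13.47). ∠GTW = 99.1°, so TW runs at -21.6° + (180° − 99.1°) = 59.30° from the x-axis; with |TW| = 33.6, W = T + 33.6·(cos 59.30°, sin 59.30°) = (51.18, 15.42). TW ⟂ WL; with |WL| = 17.3 on the left of TW, L = W + 17.3·(-0.8599, 0.5105) = (36.31, 24.25). Then |GL| = |L − G| = 43.66.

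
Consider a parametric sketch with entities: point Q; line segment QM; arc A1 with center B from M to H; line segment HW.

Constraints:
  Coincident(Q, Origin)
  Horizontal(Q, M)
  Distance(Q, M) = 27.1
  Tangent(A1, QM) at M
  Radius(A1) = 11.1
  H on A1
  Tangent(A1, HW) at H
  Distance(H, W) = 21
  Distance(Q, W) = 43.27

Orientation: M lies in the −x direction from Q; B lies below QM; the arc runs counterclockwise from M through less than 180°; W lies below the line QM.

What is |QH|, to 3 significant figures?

40.3

Checks: Q.y = 0.00, M.y = 0.00 ✓; |BH| = 11.10 ✓; ∠(BH, HW) = 90.00° ✓; |HW| = 21.00 ✓; |QW| = 43.27 ✓.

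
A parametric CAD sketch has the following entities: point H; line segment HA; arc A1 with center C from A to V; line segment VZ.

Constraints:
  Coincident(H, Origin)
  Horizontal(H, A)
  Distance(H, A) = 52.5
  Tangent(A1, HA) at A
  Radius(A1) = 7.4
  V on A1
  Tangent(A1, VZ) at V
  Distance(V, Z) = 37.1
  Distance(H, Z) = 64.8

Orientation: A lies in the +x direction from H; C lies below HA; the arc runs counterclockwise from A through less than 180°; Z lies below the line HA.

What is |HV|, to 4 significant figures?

45.77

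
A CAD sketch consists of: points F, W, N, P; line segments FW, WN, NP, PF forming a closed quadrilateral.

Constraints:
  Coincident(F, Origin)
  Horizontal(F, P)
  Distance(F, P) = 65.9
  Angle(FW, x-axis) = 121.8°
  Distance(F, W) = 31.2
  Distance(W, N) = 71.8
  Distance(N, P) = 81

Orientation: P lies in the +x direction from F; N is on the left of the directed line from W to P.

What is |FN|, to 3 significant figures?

83.6

Checks: |WN| = 71.80 ✓; |NP| = 81.00 ✓.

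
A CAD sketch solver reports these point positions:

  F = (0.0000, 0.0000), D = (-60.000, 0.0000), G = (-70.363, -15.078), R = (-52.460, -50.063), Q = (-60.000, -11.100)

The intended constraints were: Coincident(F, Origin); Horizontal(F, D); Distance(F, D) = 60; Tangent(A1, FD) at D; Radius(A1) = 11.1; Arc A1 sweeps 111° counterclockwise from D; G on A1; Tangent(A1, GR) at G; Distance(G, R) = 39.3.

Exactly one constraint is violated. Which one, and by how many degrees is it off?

Tangent(A1, GR) at G — off by 6.10°.

F = (0.00, 0.00) ✓; F.y = 0.00, D.y = 0.00 ✓; |FD| = 60.00 ✓; ∠(QD, DF) = 90.00° ✓; |QD| = 11.10 ✓; bearing(Q→G) − bearing(Q→D) = 111.0° ✓; |QG| = 11.10 ✓; ∠(QG, GR) = 83.90° ✗; |GR| = 39.30 ✓.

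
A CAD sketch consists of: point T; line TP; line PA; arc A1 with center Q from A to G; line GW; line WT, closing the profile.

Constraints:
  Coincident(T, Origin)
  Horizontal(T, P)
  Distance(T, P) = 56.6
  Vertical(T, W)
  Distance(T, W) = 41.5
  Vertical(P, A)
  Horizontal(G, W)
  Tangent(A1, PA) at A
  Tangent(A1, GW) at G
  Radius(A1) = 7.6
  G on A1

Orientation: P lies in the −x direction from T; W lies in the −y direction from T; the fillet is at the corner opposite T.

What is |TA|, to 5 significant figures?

65.976

T is at the origin; T and P share the same y with |TP| = 56.6 and P on the −x side, so P = (-56.600, 0.0000). TW is vertical with |TW| = 41.5 and W on the −y side, so W = (0.0000, -41.500). The virtual corner opposite T is at (-56.600, -41.500). Since A1 is tangent to PA there, QA ⟂ PA and the tangent condition forces QG to be normal to GW, with radius 7.6, so the center Q sits 7.6 in from both sides at Q = (-49.000, -33.900). That places the tangent points at A = (-56.600, -33.900) on PA and G = (-49.000, -41.500) on GW. Then |TA| = |A − T| = 65.976.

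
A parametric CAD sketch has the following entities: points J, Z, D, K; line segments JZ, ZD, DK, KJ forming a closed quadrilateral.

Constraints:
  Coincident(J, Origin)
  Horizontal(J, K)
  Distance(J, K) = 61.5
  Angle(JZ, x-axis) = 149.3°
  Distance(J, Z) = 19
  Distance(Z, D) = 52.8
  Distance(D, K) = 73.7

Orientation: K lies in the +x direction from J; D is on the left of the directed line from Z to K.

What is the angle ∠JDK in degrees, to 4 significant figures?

54.64°

J is at the origin; JK is horizontal with |JK| = 61.5 and K in +x, so K = (61.5, 0). JZ runs at 149.3° with |JZ| = 19.0, so Z = (-16.34, 9.700). D is determined by |ZD| = 52.8 and |DK| = 73.7 together: it lies at the intersection of circle(Z, 52.8) and circle(K, 73.7). With |ZK| = 78.44, the foot of the radical line on ZK is 22.37 from Z and the perpendicular offset is √(52.8² − 22.37²) = 47.83. Taking the left-of-ZK solution: D = (11.77, 54.40).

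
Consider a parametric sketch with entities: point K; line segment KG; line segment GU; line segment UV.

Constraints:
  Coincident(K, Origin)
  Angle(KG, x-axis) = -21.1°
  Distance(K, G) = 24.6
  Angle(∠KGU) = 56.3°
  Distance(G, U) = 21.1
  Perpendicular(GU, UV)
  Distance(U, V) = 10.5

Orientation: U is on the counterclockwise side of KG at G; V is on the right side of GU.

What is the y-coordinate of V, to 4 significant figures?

14.03

K is at the origin; KG runs at -21.1° with length 24.6, so G = 24.6·(cos -21.1°, sin -21.1°) = (22.95, -8.856). ∠KGU = 56.3°, so GU runs at -21.1° + (180° − 56.3°) = 102.6° from the x-axis; with |GU| = 21.1, U = G + 21.1·(cos 102.6°, sin 102.6°) = (18.35, 11.74). GU is perpendicular to UV; with |UV| = 10.5 on the right of GU, V = U + 10.5·(0.9759, 0.2181) = (28.59, 14.03). So V.y = 14.03.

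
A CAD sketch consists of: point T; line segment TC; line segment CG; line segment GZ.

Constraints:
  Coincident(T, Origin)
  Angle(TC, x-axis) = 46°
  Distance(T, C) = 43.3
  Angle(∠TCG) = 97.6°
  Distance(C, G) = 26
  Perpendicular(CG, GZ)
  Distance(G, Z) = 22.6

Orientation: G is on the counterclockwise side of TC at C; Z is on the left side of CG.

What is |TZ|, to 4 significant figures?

37.68

T is at the origin; TC runs at 46.0° with length 43.3, so C = 43.3·(cos 46.0°, sin 46.0°) = (30.08, 31.15). ∠TCG = 97.6°, so CG runs at 46.0° + (180° − 97.6°) = 128.4° from the x-axis; with |CG| = 26.0, G = C + 26.0·(cos 128.4°, sin 128.4°) = (13.93, 51.52). CG ⟂ GZ; with |GZ| = 22.6 on the left of CG, Z = G + 22.6·(-0.7837, -0.6211) = (-3.783, 37.49). Then |TZ| = |Z − T| = 37.68.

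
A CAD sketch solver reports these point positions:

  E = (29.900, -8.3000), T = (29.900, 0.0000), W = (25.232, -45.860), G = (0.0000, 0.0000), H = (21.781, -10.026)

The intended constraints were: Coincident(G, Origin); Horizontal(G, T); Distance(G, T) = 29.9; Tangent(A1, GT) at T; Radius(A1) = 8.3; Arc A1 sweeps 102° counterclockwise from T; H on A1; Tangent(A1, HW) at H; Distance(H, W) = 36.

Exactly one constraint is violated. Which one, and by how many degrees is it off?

Tangent(A1, HW) at H — off by 6.50°.

G = (0.00, 0.00) ✓; G.y = 0.00, T.y = 0.00 ✓; |GT| = 29.90 ✓; ∠(ET, TG) = 90.00° ✓; |ET| = 8.300 ✓; bearing(E→H) − bearing(E→T) = 102.0° ✓; |EH| = 8.300 ✓; ∠(EH, HW) = 96.50° ✗; |HW| = 36.00 ✓.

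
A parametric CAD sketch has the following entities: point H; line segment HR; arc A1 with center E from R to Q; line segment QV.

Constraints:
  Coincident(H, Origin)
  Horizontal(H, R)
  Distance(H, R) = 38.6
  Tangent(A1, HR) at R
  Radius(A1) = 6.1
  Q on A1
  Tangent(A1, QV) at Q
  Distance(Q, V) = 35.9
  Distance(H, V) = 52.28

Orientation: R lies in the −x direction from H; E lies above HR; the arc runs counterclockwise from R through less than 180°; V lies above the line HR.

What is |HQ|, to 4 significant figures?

33.04

H is at the origin; HR is horizontal with |HR| = 38.6 and R on the −x side, so R = (-38.60, 0.000). The tangent condition forces ER to be normal to HR, so E = R + (0, 6.1) = (-38.60, 6.100). Since EQ ⟂ QV (tangency), |EV| = √(6.1² + 35.9²) = 36.41 regardless of where Q sits on A1. So V lies on both circle(H, 52.28) and circle(E, 36.41); the above-HR intersection is V = (-31.40, 41.80). Q is the foot of the tangent from V: Q = (-32.50, 5.913).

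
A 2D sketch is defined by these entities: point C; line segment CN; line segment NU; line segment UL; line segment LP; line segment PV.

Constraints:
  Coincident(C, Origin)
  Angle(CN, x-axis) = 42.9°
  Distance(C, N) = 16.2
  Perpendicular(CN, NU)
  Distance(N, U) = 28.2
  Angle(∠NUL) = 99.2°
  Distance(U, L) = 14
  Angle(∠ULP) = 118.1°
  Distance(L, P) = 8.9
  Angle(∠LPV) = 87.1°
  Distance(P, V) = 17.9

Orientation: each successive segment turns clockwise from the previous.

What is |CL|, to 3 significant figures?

30.5

C is at the origin; CN runs at 42.9° with length 16.2, so N = (11.9, 11.0). The perpendicularity gives NU at right angles to CN, so NU runs at -47.1°; with |NU| = 28.2, U = (31.1, -9.63). ∠NUL = 99.2° gives UL at -128° from the x-axis; with |UL| = 14.0, L = (22.5, -20.7). Then |CL| = |L − C| = 30.5.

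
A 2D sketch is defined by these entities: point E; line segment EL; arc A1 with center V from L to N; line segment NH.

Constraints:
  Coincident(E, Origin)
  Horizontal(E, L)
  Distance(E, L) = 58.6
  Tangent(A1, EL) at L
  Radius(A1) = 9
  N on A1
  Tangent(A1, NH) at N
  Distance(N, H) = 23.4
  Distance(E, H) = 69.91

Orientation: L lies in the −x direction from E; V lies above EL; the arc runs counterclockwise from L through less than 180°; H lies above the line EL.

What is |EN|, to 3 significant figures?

52.2

Checks: E.y = 0.00, L.y = 0.00 ✓; |VN| = 9.000 ✓; ∠(VN, NH) = 90.00° ✓; |NH| = 23.40 ✓; |EH| = 69.91 ✓.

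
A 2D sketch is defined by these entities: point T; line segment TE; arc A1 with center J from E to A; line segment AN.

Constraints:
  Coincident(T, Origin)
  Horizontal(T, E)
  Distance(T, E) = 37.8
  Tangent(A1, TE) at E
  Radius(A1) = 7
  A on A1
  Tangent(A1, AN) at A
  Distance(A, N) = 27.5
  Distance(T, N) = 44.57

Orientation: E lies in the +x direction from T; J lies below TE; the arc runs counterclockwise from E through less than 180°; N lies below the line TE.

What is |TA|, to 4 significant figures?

31.50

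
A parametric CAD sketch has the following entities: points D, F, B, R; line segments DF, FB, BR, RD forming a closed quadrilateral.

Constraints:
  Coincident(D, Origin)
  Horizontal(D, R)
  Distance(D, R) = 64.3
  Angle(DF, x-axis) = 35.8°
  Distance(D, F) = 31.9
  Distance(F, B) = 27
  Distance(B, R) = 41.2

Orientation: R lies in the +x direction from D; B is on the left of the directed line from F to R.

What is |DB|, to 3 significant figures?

58.8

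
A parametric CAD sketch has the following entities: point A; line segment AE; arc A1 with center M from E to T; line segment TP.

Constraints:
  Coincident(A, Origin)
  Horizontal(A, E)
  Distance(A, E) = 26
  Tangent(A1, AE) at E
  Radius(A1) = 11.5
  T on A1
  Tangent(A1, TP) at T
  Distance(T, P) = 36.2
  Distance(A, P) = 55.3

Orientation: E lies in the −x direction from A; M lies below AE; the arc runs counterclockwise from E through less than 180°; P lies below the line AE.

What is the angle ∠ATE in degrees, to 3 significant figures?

32.2°

Checks: ∠(ME, EA) = 90.00° ✓; |MT| = 11.50 ✓; ∠(MT, TP) = 90.00° ✓; |TP| = 36.20 ✓; |AP| = 55.30 ✓.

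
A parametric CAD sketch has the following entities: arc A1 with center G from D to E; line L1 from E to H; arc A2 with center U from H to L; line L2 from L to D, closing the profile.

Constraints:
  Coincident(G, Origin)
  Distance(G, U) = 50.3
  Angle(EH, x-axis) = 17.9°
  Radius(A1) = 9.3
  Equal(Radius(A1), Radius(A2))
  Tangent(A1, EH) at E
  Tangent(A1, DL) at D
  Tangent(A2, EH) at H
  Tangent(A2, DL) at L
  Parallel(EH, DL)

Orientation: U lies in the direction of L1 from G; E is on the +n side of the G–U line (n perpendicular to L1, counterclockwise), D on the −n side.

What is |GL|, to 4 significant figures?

51.15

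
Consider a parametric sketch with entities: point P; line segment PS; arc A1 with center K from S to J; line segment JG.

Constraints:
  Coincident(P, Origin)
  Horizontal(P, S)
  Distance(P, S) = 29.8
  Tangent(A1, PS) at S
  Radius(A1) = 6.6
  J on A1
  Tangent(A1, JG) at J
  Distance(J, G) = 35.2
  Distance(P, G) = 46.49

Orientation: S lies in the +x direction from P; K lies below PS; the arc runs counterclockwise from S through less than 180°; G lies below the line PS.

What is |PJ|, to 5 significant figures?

24.031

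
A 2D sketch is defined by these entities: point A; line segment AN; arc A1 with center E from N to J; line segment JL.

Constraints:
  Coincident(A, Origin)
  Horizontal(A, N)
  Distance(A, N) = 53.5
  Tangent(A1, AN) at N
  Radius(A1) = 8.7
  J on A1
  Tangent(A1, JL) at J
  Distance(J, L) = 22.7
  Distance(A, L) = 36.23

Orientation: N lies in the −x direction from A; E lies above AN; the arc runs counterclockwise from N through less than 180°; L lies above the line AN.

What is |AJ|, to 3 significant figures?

47.5

A is at the origin; A and N share the same y with |AN| = 53.5 and N on the −x side, so N = (-53.5, 0.00). The tangent condition forces EN to be normal to AN, so E = N + (0, 8.7) = (-53.5, 8.70). Since EJ ⟂ JL (tangency), |EL| = √(8.7² + 22.7²) = 24.3 regardless of where J sits on A1. So L lies on both circle(A, 36.23) and circle(E, 24.3); the above-AN intersection is L = (-31.2, 18.4). J is the foot of the tangent from L: J = (-47.4, 2.49).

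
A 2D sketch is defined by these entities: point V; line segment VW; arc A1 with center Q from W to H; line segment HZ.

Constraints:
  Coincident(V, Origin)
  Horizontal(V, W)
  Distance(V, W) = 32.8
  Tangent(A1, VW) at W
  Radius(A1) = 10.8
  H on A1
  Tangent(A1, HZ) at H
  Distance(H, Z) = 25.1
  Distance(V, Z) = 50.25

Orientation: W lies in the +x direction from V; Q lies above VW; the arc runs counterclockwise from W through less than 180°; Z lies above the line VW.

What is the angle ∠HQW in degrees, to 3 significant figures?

113°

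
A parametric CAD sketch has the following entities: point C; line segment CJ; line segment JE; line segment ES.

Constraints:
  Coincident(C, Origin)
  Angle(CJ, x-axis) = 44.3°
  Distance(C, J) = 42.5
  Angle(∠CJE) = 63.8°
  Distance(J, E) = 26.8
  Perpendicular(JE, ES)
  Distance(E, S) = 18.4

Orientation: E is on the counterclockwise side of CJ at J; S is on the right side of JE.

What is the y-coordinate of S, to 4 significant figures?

55.97

C is at the origin; CJ runs at 44.3° with length 42.5, so J = 42.5·(cos 44.3°, sin 44.3°) = (30.42, 29.68). ∠CJE = 63.8°, so JE runs at 44.3° + (180° − 63.8°) = 160.5° from the x-axis; with |JE| = 26.8, E = J + 26.8·(cos 160.5°, sin 160.5°) = (5.154, 38.63). JE ⟂ ES; with |ES| = 18.4 on the right of JE, S = E + 18.4·(0.3338, 0.9426) = (11.30, 55.97). So S.y = 55.97.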